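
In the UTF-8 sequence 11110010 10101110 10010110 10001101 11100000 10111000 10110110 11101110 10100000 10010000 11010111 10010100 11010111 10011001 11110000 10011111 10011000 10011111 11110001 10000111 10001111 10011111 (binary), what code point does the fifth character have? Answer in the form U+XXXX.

U+05D9

Offset 0: leading byte 0xF2 = 11110010 → 4-byte char #1 = F2 AE 96 8D.
Offset 4: leading byte 0xE0 = 11100000 → 3-byte char #2 = E0 B8 B6.
Offset 7: leading byte 0xEE = 11101110 → 3-byte char #3 = EE A0 90.
Offset 10: leading byte 0xD7 = 11010111 → 2-byte char #4 = D7 94.
Offset 12: leading byte 0xD7 = 11010111 → 2-byte char #5 = D7 99.
Leading byte 0xD7 = 11010111 matches 110xxxxx → 2-byte sequence.
Byte 1: 0xD7 = 11010111, payload 10111 (5 bits).
Byte 2: 0x99 = 10011001 (10xxxxxx ✓), payload 011001.
Concatenate: 10111011001 = 0x5D9 (11 bits → U+05D9).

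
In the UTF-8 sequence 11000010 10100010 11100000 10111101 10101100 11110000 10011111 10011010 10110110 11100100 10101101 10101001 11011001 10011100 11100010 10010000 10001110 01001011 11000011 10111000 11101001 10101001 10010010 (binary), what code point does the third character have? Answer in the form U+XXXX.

U+1F6B6

Offset 0: leading byte 0xC2 = 11000010 → 2-byte char #1 = C2 A2.
Offset 2: leading byte 0xE0 = 11100000 → 3-byte char #2 = E0 BD AC.
Offset 5: leading byte 0xF0 = 11110000 → 4-byte char #3 = F0 9F 9A B6.
Leading byte 0xF0 = 11110000 matches 11110xxx → 4-byte sequence.
Byte 1: 0xF0 = 11110000, payload 000 (3 bits).
Byte 2: 0x9F = 10011111 (10xxxxxx ✓), payload 011111.
Byte 3: 0x9A = 10011010 (10xxxxxx ✓), payload 011010.
Byte 4: 0xB6 = 10110110 (10xxxxxx ✓), payload 110110.
Concatenate: 000011111011010110110 = 0x1F6B6 (21 bits → U+1F6B6).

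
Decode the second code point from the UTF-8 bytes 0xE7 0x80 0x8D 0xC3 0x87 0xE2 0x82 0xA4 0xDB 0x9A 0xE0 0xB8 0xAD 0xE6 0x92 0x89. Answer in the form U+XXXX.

Offset 0: leading byte 0xE7 = 11100111 → 3-byte char #1 = E7 80 8D.
Offset 3: leading byte 0xC3 = 11000011 → 2-byte char #2 = C3 87.
Leading byte 0xC3 = 11000011 matches 110xxxxx → 2-byte sequence.
Byte 1: 0xC3 = 11000011, payload 00011 (5 bits).
Byte 2: 0x87 = 10000111 (10xxxxxx ✓), payload 000111.
Concatenate: 00011000111 = 0xC7 (11 bits → U+00C7).

U+00C7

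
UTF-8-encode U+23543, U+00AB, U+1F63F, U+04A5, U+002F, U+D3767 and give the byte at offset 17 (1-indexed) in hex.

0xA7

1-indexed offset 17 is 0-indexed offset 16.
U+23543 → 4-byte form F0 A3 95 83 at offsets 0–3.
U+00AB → 2-byte form C2 AB at offsets 4–5.
U+1F63F → 4-byte form F0 9F 98 BF at offsets 6–9.
U+04A5 → 2-byte form D2 A5 at offsets 10–11.
U+002F → 1-byte form 2F at offsets 12–12.
U+D3767 → 4-byte form F3 93 9D A7 at offsets 13–16.
Offset 16 falls in char 6's range; it's byte 4 of F3 93 9D A7 = 0xA7.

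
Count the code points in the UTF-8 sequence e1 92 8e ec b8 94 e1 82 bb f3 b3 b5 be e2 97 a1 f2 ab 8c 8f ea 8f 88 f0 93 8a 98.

Byte at offset 0: 0xE1 = 11100001 → 3-byte char (#1). Advance 3.
Byte at offset 3: 0xEC = 11101100 → 3-byte char (#2). Advance 3.
Byte at offset 6: 0xE1 = 11100001 → 3-byte char (#3). Advance 3.
Byte at offset 9: 0xF3 = 11110011 → 4-byte char (#4). Advance 4.
Byte at offset 13: 0xE2 = 11100010 → 3-byte char (#5). Advance 3.
Byte at offset 16: 0xF2 = 11110010 → 4-byte char (#6). Advance 4.
Byte at offset 20: 0xEA = 11101010 → 3-byte char (#7). Advance 3.
Byte at offset 23: 0xF0 = 11110000 → 4-byte char (#8). Advance 4.
Reached end at offset 27 after 8 code points.

8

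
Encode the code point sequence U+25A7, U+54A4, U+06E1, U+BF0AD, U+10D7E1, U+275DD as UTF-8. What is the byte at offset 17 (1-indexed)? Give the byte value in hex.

1-indexed offset 17 is 0-indexed offset 16.
U+25A7 → 3-byte form E2 96 A7 at offsets 0–2.
U+54A4 → 3-byte form E5 92 A4 at offsets 3–5.
U+06E1 → 2-byte form DB A1 at offsets 6–7.
U+BF0AD → 4-byte form F2 BF 82 AD at offsets 8–11.
U+10D7E1 → 4-byte form F4 8D 9F A1 at offsets 12–15.
U+275DD → 4-byte form F0 A7 97 9D at offsets 16–19.
Offset 16 falls in char 6's range; it's byte 1 of F0 A7 97 9D = 0xF0.

0xF0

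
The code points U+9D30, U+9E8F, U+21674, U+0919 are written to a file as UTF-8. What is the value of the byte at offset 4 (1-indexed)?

1-indexed offset 4 is 0-indexed offset 3.
U+9D30 → 3-byte form E9 B4 B0 at offsets 0–2.
U+9E8F → 3-byte form E9 BA 8F at offsets 3–5.
Offset 3 falls in char 2's range; it's byte 1 of E9 BA 8F = 0xE9.

0xE9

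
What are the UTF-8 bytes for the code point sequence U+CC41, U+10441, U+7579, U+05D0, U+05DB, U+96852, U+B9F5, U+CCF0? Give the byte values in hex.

U+CC41: 3-byte form → EC B1 81.
U+10441: 4-byte form → F0 90 91 81.
U+7579: 3-byte form → E7 95 B9.
U+05D0: 2-byte form → D7 90.
U+05DB: 2-byte form → D7 9B.
U+96852: 4-byte form → F2 96 A1 92.
U+B9F5: 3-byte form → EB A7 B5.
U+CCF0: 3-byte form → EC B3 B0.
Concatenated (24 bytes): EC B1 81 F0 90 91 81 E7 95 B9 D7 90 D7 9B F2 96 A1 92 EB A7 B5 EC B3 B0.

EC B1 81 F0 90 91 81 E7 95 B9 D7 90 D7 9B F2 96 A1 92 EB A7 B5 EC B3 B0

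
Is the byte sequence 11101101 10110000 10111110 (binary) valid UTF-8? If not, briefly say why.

Structurally a 3-byte sequence; payload = 0xDC3E.
But 0xDC3E is in U+D800–U+DFFF, the surrogate range. Surrogates are not Unicode scalar values and are forbidden in UTF-8.

invalid (encodes a surrogate (U+D800–U+DFFF))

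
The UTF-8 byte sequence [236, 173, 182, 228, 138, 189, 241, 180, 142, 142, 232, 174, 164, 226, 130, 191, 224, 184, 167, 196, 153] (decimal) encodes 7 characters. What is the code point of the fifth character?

U+20BF

Offset 0: leading byte 0xEC = 11101100 → 3-byte char #1 = EC AD B6.
Offset 3: leading byte 0xE4 = 11100100 → 3-byte char #2 = E4 8A BD.
Offset 6: leading byte 0xF1 = 11110001 → 4-byte char #3 = F1 B4 8E 8E.
Offset 10: leading byte 0xE8 = 11101000 → 3-byte char #4 = E8 AE A4.
Offset 13: leading byte 0xE2 = 11100010 → 3-byte char #5 = E2 82 BF.
Leading byte 0xE2 = 11100010 matches 1110xxxx → 3-byte sequence.
Byte 1: 0xE2 = 11100010, payload 0010 (4 bits).
Byte 2: 0x82 = 10000010 (10xxxxxx ✓), payload 000010.
Byte 3: 0xBF = 10111111 (10xxxxxx ✓), payload 111111.
Concatenate: 0010000010111111 = 0x20BF (16 bits → U+20BF).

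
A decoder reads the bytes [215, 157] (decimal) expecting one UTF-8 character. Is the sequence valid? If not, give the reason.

valid

Leading byte 0xD7 = 11010111 → 2-byte form.
Continuation bytes 0x9D=10011101 all match 10xxxxxx.
Decoded value 0x5DD is ≥ 0x80 (shortest form) and not a surrogate.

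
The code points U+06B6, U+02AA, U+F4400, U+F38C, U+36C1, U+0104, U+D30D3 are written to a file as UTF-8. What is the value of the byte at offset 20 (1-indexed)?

0x93

1-indexed offset 20 is 0-indexed offset 19.
U+06B6 → 2-byte form DA B6 at offsets 0–1.
U+02AA → 2-byte form CA AA at offsets 2–3.
U+F4400 → 4-byte form F3 B4 90 80 at offsets 4–7.
U+F38C → 3-byte form EF 8E 8C at offsets 8–10.
U+36C1 → 3-byte form E3 9B 81 at offsets 11–13.
U+0104 → 2-byte form C4 84 at offsets 14–15.
U+D30D3 → 4-byte form F3 93 83 93 at offsets 16–19.
Offset 19 falls in char 7's range; it's byte 4 of F3 93 83 93 = 0x93.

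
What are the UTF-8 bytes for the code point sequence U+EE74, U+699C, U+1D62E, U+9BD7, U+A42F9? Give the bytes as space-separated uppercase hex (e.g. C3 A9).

EE B9 B4 E6 A6 9C F0 9D 98 AE E9 AF 97 F2 A4 8B B9

U+EE74: 3-byte form → EE B9 B4.
U+699C: 3-byte form → E6 A6 9C.
U+1D62E: 4-byte form → F0 9D 98 AE.
U+9BD7: 3-byte form → E9 AF 97.
U+A42F9: 4-byte form → F2 A4 8B B9.
Concatenated (17 bytes): EE B9 B4 E6 A6 9C F0 9D 98 AE E9 AF 97 F2 A4 8B B9.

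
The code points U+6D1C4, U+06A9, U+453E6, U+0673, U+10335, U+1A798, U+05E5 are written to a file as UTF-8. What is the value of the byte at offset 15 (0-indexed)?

U+6D1C4 → 4-byte form F1 AD 87 84 at offsets 0–3.
U+06A9 → 2-byte form DA A9 at offsets 4–5.
U+453E6 → 4-byte form F1 85 8F A6 at offsets 6–9.
U+0673 → 2-byte form D9 B3 at offsets 10–11.
U+10335 → 4-byte form F0 90 8C B5 at offsets 12–15.
Offset 15 falls in char 5's range; it's byte 4 of F0 90 8C B5 = 0xB5.

0xB5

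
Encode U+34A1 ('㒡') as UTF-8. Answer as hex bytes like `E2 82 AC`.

E3 92 A1

U+34A1 = 0x34A1 = 13473 decimal. In range U+0800–U+FFFF → 3-byte form: 1110xxxx 10xxxxxx 10xxxxxx.
Binary (16 bits): 0011010010100001.
Split 4+6+6: 0011 | 010010 | 100001.
Byte 1: 11100011 = 0xE3.
Byte 2: 10010010 = 0x92.
Byte 3: 10100001 = 0xA1.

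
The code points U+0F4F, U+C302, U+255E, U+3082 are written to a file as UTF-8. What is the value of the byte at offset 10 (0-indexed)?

U+0F4F → 3-byte form E0 BD 8F at offsets 0–2.
U+C302 → 3-byte form EC 8C 82 at offsets 3–5.
U+255E → 3-byte form E2 95 9E at offsets 6–8.
U+3082 → 3-byte form E3 82 82 at offsets 9–11.
Offset 10 falls in char 4's range; it's byte 2 of E3 82 82 = 0x82.

0x82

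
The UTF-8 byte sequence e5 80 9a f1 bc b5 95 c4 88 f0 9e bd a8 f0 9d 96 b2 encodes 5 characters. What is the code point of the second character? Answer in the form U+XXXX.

Offset 0: leading byte 0xE5 = 11100101 → 3-byte char #1 = E5 80 9A.
Offset 3: leading byte 0xF1 = 11110001 → 4-byte char #2 = F1 BC B5 95.
Leading byte 0xF1 = 11110001 matches 11110xxx → 4-byte sequence.
Byte 1: 0xF1 = 11110001, payload 001 (3 bits).
Byte 2: 0xBC = 10111100 (10xxxxxx ✓), payload 111100.
Byte 3: 0xB5 = 10110101 (10xxxxxx ✓), payload 110101.
Byte 4: 0x95 = 10010101 (10xxxxxx ✓), payload 010101.
Concatenate: 001111100110101010101 = 0x7CD55 (21 bits → U+7CD55).

U+7CD55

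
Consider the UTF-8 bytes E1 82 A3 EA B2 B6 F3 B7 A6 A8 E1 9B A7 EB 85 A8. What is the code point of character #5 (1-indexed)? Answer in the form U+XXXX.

U+B168

Offset 0: leading byte 0xE1 = 11100001 → 3-byte char #1 = E1 82 A3.
Offset 3: leading byte 0xEA = 11101010 → 3-byte char #2 = EA B2 B6.
Offset 6: leading byte 0xF3 = 11110011 → 4-byte char #3 = F3 B7 A6 A8.
Offset 10: leading byte 0xE1 = 11100001 → 3-byte char #4 = E1 9B A7.
Offset 13: leading byte 0xEB = 11101011 → 3-byte char #5 = EB 85 A8.
Leading byte 0xEB = 11101011 matches 1110xxxx → 3-byte sequence.
Byte 1: 0xEB = 11101011, payload 1011 (4 bits).
Byte 2: 0x85 = 10000101 (10xxxxxx ✓), payload 000101.
Byte 3: 0xA8 = 10101000 (10xxxxxx ✓), payload 101000.
Concatenate: 1011000101101000 = 0xB168 (16 bits → U+B168).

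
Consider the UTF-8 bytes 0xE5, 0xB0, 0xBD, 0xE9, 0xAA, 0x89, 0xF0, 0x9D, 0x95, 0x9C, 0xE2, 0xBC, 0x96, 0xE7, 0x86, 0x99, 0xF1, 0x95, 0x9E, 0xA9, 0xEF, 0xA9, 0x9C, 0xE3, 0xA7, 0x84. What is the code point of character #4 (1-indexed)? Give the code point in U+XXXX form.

U+2F16

Offset 0: leading byte 0xE5 = 11100101 → 3-byte char #1 = E5 B0 BD.
Offset 3: leading byte 0xE9 = 11101001 → 3-byte char #2 = E9 AA 89.
Offset 6: leading byte 0xF0 = 11110000 → 4-byte char #3 = F0 9D 95 9C.
Offset 10: leading byte 0xE2 = 11100010 → 3-byte char #4 = E2 BC 96.
Leading byte 0xE2 = 11100010 matches 1110xxxx → 3-byte sequence.
Byte 1: 0xE2 = 11100010, payload 0010 (4 bits).
Byte 2: 0xBC = 10111100 (10xxxxxx ✓), payload 111100.
Byte 3: 0x96 = 10010110 (10xxxxxx ✓), payload 010110.
Concatenate: 0010111100010110 = 0x2F16 (16 bits → U+2F16).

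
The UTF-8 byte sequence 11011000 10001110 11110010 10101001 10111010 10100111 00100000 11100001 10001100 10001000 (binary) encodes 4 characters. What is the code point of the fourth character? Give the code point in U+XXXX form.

U+1308

Offset 0: leading byte 0xD8 = 11011000 → 2-byte char #1 = D8 8E.
Offset 2: leading byte 0xF2 = 11110010 → 4-byte char #2 = F2 A9 BA A7.
Offset 6: leading byte 0x20 = 00100000 → 1-byte char #3 = 20.
Offset 7: leading byte 0xE1 = 11100001 → 3-byte char #4 = E1 8C 88.
Leading byte 0xE1 = 11100001 matches 1110xxxx → 3-byte sequence.
Byte 1: 0xE1 = 11100001, payload 0001 (4 bits).
Byte 2: 0x8C = 10001100 (10xxxxxx ✓), payload 001100.
Byte 3: 0x88 = 10001000 (10xxxxxx ✓), payload 001000.
Concatenate: 0001001100001000 = 0x1308 (16 bits → U+1308).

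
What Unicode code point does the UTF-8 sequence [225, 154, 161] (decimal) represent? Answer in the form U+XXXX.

Leading byte 0xE1 = 11100001 matches 1110xxxx → 3-byte sequence.
Byte 1: 0xE1 = 11100001, payload 0001 (4 bits).
Byte 2: 0x9A = 10011010 (10xxxxxx ✓), payload 011010.
Byte 3: 0xA1 = 10100001 (10xxxxxx ✓), payload 100001.
Concatenate: 0001011010100001 = 0x16A1 (16 bits → U+16A1).

U+16A1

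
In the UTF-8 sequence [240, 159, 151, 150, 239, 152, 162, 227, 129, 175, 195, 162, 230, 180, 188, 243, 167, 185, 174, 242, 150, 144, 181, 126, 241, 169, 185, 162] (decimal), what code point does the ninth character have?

U+69E62

Offset 0: leading byte 0xF0 = 11110000 → 4-byte char #1 = F0 9F 97 96.
Offset 4: leading byte 0xEF = 11101111 → 3-byte char #2 = EF 98 A2.
Offset 7: leading byte 0xE3 = 11100011 → 3-byte char #3 = E3 81 AF.
Offset 10: leading byte 0xC3 = 11000011 → 2-byte char #4 = C3 A2.
Offset 12: leading byte 0xE6 = 11100110 → 3-byte char #5 = E6 B4 BC.
Offset 15: leading byte 0xF3 = 11110011 → 4-byte char #6 = F3 A7 B9 AE.
Offset 19: leading byte 0xF2 = 11110010 → 4-byte char #7 = F2 96 90 B5.
Offset 23: leading byte 0x7E = 01111110 → 1-byte char #8 = 7E.
Offset 24: leading byte 0xF1 = 11110001 → 4-byte char #9 = F1 A9 B9 A2.
Leading byte 0xF1 = 11110001 matches 11110xxx → 4-byte sequence.
Byte 1: 0xF1 = 11110001, payload 001 (3 bits).
Byte 2: 0xA9 = 10101001 (10xxxxxx ✓), payload 101001.
Byte 3: 0xB9 = 10111001 (10xxxxxx ✓), payload 111001.
Byte 4: 0xA2 = 10100010 (10xxxxxx ✓), payload 100010.
Concatenate: 001101001111001100010 = 0x69E62 (21 bits → U+69E62).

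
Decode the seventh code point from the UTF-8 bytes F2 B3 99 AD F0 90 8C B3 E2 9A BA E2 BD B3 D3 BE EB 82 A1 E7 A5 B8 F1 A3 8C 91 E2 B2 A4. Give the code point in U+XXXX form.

Offset 0: leading byte 0xF2 = 11110010 → 4-byte char #1 = F2 B3 99 AD.
Offset 4: leading byte 0xF0 = 11110000 → 4-byte char #2 = F0 90 8C B3.
Offset 8: leading byte 0xE2 = 11100010 → 3-byte char #3 = E2 9A BA.
Offset 11: leading byte 0xE2 = 11100010 → 3-byte char #4 = E2 BD B3.
Offset 14: leading byte 0xD3 = 11010011 → 2-byte char #5 = D3 BE.
Offset 16: leading byte 0xEB = 11101011 → 3-byte char #6 = EB 82 A1.
Offset 19: leading byte 0xE7 = 11100111 → 3-byte char #7 = E7 A5 B8.
Leading byte 0xE7 = 11100111 matches 1110xxxx → 3-byte sequence.
Byte 1: 0xE7 = 11100111, payload 0111 (4 bits).
Byte 2: 0xA5 = 10100101 (10xxxxxx ✓), payload 100101.
Byte 3: 0xB8 = 10111000 (10xxxxxx ✓), payload 111000.
Concatenate: 0111100101111000 = 0x7978 (16 bits → U+7978).

U+7978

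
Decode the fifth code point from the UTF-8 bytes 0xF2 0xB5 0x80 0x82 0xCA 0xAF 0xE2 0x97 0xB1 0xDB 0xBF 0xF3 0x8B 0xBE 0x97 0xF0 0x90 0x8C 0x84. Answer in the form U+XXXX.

U+CBF97

Offset 0: leading byte 0xF2 = 11110010 → 4-byte char #1 = F2 B5 80 82.
Offset 4: leading byte 0xCA = 11001010 → 2-byte char #2 = CA AF.
Offset 6: leading byte 0xE2 = 11100010 → 3-byte char #3 = E2 97 B1.
Offset 9: leading byte 0xDB = 11011011 → 2-byte char #4 = DB BF.
Offset 11: leading byte 0xF3 = 11110011 → 4-byte char #5 = F3 8B BE 97.
Leading byte 0xF3 = 11110011 matches 11110xxx → 4-byte sequence.
Byte 1: 0xF3 = 11110011, payload 011 (3 bits).
Byte 2: 0x8B = 10001011 (10xxxxxx ✓), payload 001011.
Byte 3: 0xBE = 10111110 (10xxxxxx ✓), payload 111110.
Byte 4: 0x97 = 10010111 (10xxxxxx ✓), payload 010111.
Concatenate: 011001011111110010111 = 0xCBF97 (21 bits → U+CBF97).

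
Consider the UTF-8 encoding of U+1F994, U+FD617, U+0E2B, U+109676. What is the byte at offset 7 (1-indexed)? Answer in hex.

0x98

1-indexed offset 7 is 0-indexed offset 6.
U+1F994 → 4-byte form F0 9F A6 94 at offsets 0–3.
U+FD617 → 4-byte form F3 BD 98 97 at offsets 4–7.
Offset 6 falls in char 2's range; it's byte 3 of F3 BD 98 97 = 0x98.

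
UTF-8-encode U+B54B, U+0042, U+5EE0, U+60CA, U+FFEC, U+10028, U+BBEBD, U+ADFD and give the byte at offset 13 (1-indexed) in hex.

1-indexed offset 13 is 0-indexed offset 12.
U+B54B → 3-byte form EB 95 8B at offsets 0–2.
U+0042 → 1-byte form 42 at offsets 3–3.
U+5EE0 → 3-byte form E5 BB A0 at offsets 4–6.
U+60CA → 3-byte form E6 83 8A at offsets 7–9.
U+FFEC → 3-byte form EF BF AC at offsets 10–12.
Offset 12 falls in char 5's range; it's byte 3 of EF BF AC = 0xAC.

0xAC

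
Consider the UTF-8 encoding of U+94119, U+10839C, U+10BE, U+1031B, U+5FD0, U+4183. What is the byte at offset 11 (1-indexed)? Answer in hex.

0xBE

1-indexed offset 11 is 0-indexed offset 10.
U+94119 → 4-byte form F2 94 84 99 at offsets 0–3.
U+10839C → 4-byte form F4 88 8E 9C at offsets 4–7.
U+10BE → 3-byte form E1 82 BE at offsets 8–10.
Offset 10 falls in char 3's range; it's byte 3 of E1 82 BE = 0xBE.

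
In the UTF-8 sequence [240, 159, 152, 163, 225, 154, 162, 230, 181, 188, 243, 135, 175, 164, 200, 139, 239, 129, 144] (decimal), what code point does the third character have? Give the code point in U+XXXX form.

Offset 0: leading byte 0xF0 = 11110000 → 4-byte char #1 = F0 9F 98 A3.
Offset 4: leading byte 0xE1 = 11100001 → 3-byte char #2 = E1 9A A2.
Offset 7: leading byte 0xE6 = 11100110 → 3-byte char #3 = E6 B5 BC.
Leading byte 0xE6 = 11100110 matches 1110xxxx → 3-byte sequence.
Byte 1: 0xE6 = 11100110, payload 0110 (4 bits).
Byte 2: 0xB5 = 10110101 (10xxxxxx ✓), payload 110101.
Byte 3: 0xBC = 10111100 (10xxxxxx ✓), payload 111100.
Concatenate: 0110110101111100 = 0x6D7C (16 bits → U+6D7C).

U+6D7C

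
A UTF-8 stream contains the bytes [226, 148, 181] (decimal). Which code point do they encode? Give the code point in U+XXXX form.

Leading byte 0xE2 = 11100010 matches 1110xxxx → 3-byte sequence.
Byte 1: 0xE2 = 11100010, payload 0010 (4 bits).
Byte 2: 0x94 = 10010100 (10xxxxxx ✓), payload 010100.
Byte 3: 0xB5 = 10110101 (10xxxxxx ✓), payload 110101.
Concatenate: 0010010100110101 = 0x2535 (16 bits → U+2535).

U+2535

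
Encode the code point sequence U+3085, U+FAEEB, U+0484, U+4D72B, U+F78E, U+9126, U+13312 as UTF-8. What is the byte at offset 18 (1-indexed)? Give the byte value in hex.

0x84

1-indexed offset 18 is 0-indexed offset 17.
U+3085 → 3-byte form E3 82 85 at offsets 0–2.
U+FAEEB → 4-byte form F3 BA BB AB at offsets 3–6.
U+0484 → 2-byte form D2 84 at offsets 7–8.
U+4D72B → 4-byte form F1 8D 9C AB at offsets 9–12.
U+F78E → 3-byte form EF 9E 8E at offsets 13–15.
U+9126 → 3-byte form E9 84 A6 at offsets 16–18.
Offset 17 falls in char 6's range; it's byte 2 of E9 84 A6 = 0x84.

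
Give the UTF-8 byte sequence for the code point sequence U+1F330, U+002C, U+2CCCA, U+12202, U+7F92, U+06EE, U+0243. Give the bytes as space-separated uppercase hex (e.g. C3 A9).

F0 9F 8C B0 2C F0 AC B3 8A F0 92 88 82 E7 BE 92 DB AE C9 83

U+1F330: 4-byte form → F0 9F 8C B0.
U+002C: 1-byte form → 2C.
U+2CCCA: 4-byte form → F0 AC B3 8A.
U+12202: 4-byte form → F0 92 88 82.
U+7F92: 3-byte form → E7 BE 92.
U+06EE: 2-byte form → DB AE.
U+0243: 2-byte form → C9 83.
Concatenated (20 bytes): F0 9F 8C B0 2C F0 AC B3 8A F0 92 88 82 E7 BE 92 DB AE C9 83.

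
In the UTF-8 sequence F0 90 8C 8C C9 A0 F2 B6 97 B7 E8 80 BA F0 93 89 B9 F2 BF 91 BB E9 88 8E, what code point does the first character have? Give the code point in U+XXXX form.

U+1030C

Offset 0: leading byte 0xF0 = 11110000 → 4-byte char #1 = F0 90 8C 8C.
Leading byte 0xF0 = 11110000 matches 11110xxx → 4-byte sequence.
Byte 1: 0xF0 = 11110000, payload 000 (3 bits).
Byte 2: 0x90 = 10010000 (10xxxxxx ✓), payload 010000.
Byte 3: 0x8C = 10001100 (10xxxxxx ✓), payload 001100.
Byte 4: 0x8C = 10001100 (10xxxxxx ✓), payload 001100.
Concatenate: 000010000001100001100 = 0x1030C (21 bits → U+1030C).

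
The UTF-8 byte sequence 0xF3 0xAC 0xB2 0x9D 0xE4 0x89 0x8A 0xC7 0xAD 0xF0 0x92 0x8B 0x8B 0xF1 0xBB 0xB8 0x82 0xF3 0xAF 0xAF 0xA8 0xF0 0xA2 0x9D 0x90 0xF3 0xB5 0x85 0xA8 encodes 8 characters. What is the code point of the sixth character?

U+EFBE8

Offset 0: leading byte 0xF3 = 11110011 → 4-byte char #1 = F3 AC B2 9D.
Offset 4: leading byte 0xE4 = 11100100 → 3-byte char #2 = E4 89 8A.
Offset 7: leading byte 0xC7 = 11000111 → 2-byte char #3 = C7 AD.
Offset 9: leading byte 0xF0 = 11110000 → 4-byte char #4 = F0 92 8B 8B.
Offset 13: leading byte 0xF1 = 11110001 → 4-byte char #5 = F1 BB B8 82.
Offset 17: leading byte 0xF3 = 11110011 → 4-byte char #6 = F3 AF AF A8.
Leading byte 0xF3 = 11110011 matches 11110xxx → 4-byte sequence.
Byte 1: 0xF3 = 11110011, payload 011 (3 bits).
Byte 2: 0xAF = 10101111 (10xxxxxx ✓), payload 101111.
Byte 3: 0xAF = 10101111 (10xxxxxx ✓), payload 101111.
Byte 4: 0xA8 = 10101000 (10xxxxxx ✓), payload 101000.
Concatenate: 011101111101111101000 = 0xEFBE8 (21 bits → U+EFBE8).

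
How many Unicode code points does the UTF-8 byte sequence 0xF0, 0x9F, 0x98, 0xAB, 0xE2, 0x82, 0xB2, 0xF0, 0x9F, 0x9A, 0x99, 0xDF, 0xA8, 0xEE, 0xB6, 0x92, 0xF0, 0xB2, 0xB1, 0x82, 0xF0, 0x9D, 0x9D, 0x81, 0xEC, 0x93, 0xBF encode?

8

Byte at offset 0: 0xF0 = 11110000 → 4-byte char (#1). Advance 4.
Byte at offset 4: 0xE2 = 11100010 → 3-byte char (#2). Advance 3.
Byte at offset 7: 0xF0 = 11110000 → 4-byte char (#3). Advance 4.
Byte at offset 11: 0xDF = 11011111 → 2-byte char (#4). Advance 2.
Byte at offset 13: 0xEE = 11101110 → 3-byte char (#5). Advance 3.
Byte at offset 16: 0xF0 = 11110000 → 4-byte char (#6). Advance 4.
Byte at offset 20: 0xF0 = 11110000 → 4-byte char (#7). Advance 4.
Byte at offset 24: 0xEC = 11101100 → 3-byte char (#8). Advance 3.
Reached end at offset 27 after 8 code points.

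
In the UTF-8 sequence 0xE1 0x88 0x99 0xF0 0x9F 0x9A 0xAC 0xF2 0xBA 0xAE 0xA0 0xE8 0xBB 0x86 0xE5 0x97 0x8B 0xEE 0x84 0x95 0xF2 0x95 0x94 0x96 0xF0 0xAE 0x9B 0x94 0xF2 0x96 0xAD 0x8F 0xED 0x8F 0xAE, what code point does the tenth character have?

U+D3EE

Offset 0: leading byte 0xE1 = 11100001 → 3-byte char #1 = E1 88 99.
Offset 3: leading byte 0xF0 = 11110000 → 4-byte char #2 = F0 9F 9A AC.
Offset 7: leading byte 0xF2 = 11110010 → 4-byte char #3 = F2 BA AE A0.
Offset 11: leading byte 0xE8 = 11101000 → 3-byte char #4 = E8 BB 86.
Offset 14: leading byte 0xE5 = 11100101 → 3-byte char #5 = E5 97 8B.
Offset 17: leading byte 0xEE = 11101110 → 3-byte char #6 = EE 84 95.
Offset 20: leading byte 0xF2 = 11110010 → 4-byte char #7 = F2 95 94 96.
Offset 24: leading byte 0xF0 = 11110000 → 4-byte char #8 = F0 AE 9B 94.
Offset 28: leading byte 0xF2 = 11110010 → 4-byte char #9 = F2 96 AD 8F.
Offset 32: leading byte 0xED = 11101101 → 3-byte char #10 = ED 8F AE.
Leading byte 0xED = 11101101 matches 1110xxxx → 3-byte sequence.
Byte 1: 0xED = 11101101, payload 1101 (4 bits).
Byte 2: 0x8F = 10001111 (10xxxxxx ✓), payload 001111.
Byte 3: 0xAE = 10101110 (10xxxxxx ✓), payload 101110.
Concatenate: 1101001111101110 = 0xD3EE (16 bits → U+D3EE).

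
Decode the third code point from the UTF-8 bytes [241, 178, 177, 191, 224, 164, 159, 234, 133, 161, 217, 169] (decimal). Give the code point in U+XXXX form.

Offset 0: leading byte 0xF1 = 11110001 → 4-byte char #1 = F1 B2 B1 BF.
Offset 4: leading byte 0xE0 = 11100000 → 3-byte char #2 = E0 A4 9F.
Offset 7: leading byte 0xEA = 11101010 → 3-byte char #3 = EA 85 A1.
Leading byte 0xEA = 11101010 matches 1110xxxx → 3-byte sequence.
Byte 1: 0xEA = 11101010, payload 1010 (4 bits).
Byte 2: 0x85 = 10000101 (10xxxxxx ✓), payload 000101.
Byte 3: 0xA1 = 10100001 (10xxxxxx ✓), payload 100001.
Concatenate: 1010000101100001 = 0xA161 (16 bits → U+A161).

U+A161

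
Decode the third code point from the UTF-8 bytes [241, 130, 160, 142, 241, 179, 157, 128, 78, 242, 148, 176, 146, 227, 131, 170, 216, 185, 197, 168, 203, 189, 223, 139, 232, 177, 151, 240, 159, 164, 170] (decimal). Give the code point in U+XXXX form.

U+004E

Offset 0: leading byte 0xF1 = 11110001 → 4-byte char #1 = F1 82 A0 8E.
Offset 4: leading byte 0xF1 = 11110001 → 4-byte char #2 = F1 B3 9D 80.
Offset 8: leading byte 0x4E = 01001110 → 1-byte char #3 = 4E.
Leading byte 0x4E = 01001110 matches 0xxxxxxx → 1-byte sequence.
Byte 1: 0x4E = 01001110, payload 1001110 (7 bits).
Concatenate: 1001110 = 0x4E (7 bits → U+004E).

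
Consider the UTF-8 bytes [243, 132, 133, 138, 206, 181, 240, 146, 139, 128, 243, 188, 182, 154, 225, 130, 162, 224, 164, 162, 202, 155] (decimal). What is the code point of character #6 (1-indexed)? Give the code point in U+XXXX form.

Offset 0: leading byte 0xF3 = 11110011 → 4-byte char #1 = F3 84 85 8A.
Offset 4: leading byte 0xCE = 11001110 → 2-byte char #2 = CE B5.
Offset 6: leading byte 0xF0 = 11110000 → 4-byte char #3 = F0 92 8B 80.
Offset 10: leading byte 0xF3 = 11110011 → 4-byte char #4 = F3 BC B6 9A.
Offset 14: leading byte 0xE1 = 11100001 → 3-byte char #5 = E1 82 A2.
Offset 17: leading byte 0xE0 = 11100000 → 3-byte char #6 = E0 A4 A2.
Leading byte 0xE0 = 11100000 matches 1110xxxx → 3-byte sequence.
Byte 1: 0xE0 = 11100000, payload 0000 (4 bits).
Byte 2: 0xA4 = 10100100 (10xxxxxx ✓), payload 100100.
Byte 3: 0xA2 = 10100010 (10xxxxxx ✓), payload 100010.
Concatenate: 0000100100100010 = 0x922 (16 bits → U+0922).

U+0922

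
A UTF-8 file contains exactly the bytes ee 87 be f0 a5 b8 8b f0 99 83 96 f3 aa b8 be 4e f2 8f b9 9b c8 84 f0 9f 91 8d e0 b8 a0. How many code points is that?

Byte at offset 0: 0xEE = 11101110 → 3-byte char (#1). Advance 3.
Byte at offset 3: 0xF0 = 11110000 → 4-byte char (#2). Advance 4.
Byte at offset 7: 0xF0 = 11110000 → 4-byte char (#3). Advance 4.
Byte at offset 11: 0xF3 = 11110011 → 4-byte char (#4). Advance 4.
Byte at offset 15: 0x4E = 01001110 → 1-byte char (#5). Advance 1.
Byte at offset 16: 0xF2 = 11110010 → 4-byte char (#6). Advance 4.
Byte at offset 20: 0xC8 = 11001000 → 2-byte char (#7). Advance 2.
Byte at offset 22: 0xF0 = 11110000 → 4-byte char (#8). Advance 4.
Byte at offset 26: 0xE0 = 11100000 → 3-byte char (#9). Advance 3.
Reached end at offset 29 after 9 code points.

9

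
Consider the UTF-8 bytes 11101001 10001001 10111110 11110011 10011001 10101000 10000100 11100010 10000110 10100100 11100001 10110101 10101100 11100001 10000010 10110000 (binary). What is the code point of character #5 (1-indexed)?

Offset 0: leading byte 0xE9 = 11101001 → 3-byte char #1 = E9 89 BE.
Offset 3: leading byte 0xF3 = 11110011 → 4-byte char #2 = F3 99 A8 84.
Offset 7: leading byte 0xE2 = 11100010 → 3-byte char #3 = E2 86 A4.
Offset 10: leading byte 0xE1 = 11100001 → 3-byte char #4 = E1 B5 AC.
Offset 13: leading byte 0xE1 = 11100001 → 3-byte char #5 = E1 82 B0.
Leading byte 0xE1 = 11100001 matches 1110xxxx → 3-byte sequence.
Byte 1: 0xE1 = 11100001, payload 0001 (4 bits).
Byte 2: 0x82 = 10000010 (10xxxxxx ✓), payload 000010.
Byte 3: 0xB0 = 10110000 (10xxxxxx ✓), payload 110000.
Concatenate: 0001000010110000 = 0x10B0 (16 bits → U+10B0).

U+10B0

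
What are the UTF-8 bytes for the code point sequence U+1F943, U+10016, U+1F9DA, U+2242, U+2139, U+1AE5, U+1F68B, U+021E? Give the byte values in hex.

F0 9F A5 83 F0 90 80 96 F0 9F A7 9A E2 89 82 E2 84 B9 E1 AB A5 F0 9F 9A 8B C8 9E

U+1F943: 4-byte form → F0 9F A5 83.
U+10016: 4-byte form → F0 90 80 96.
U+1F9DA: 4-byte form → F0 9F A7 9A.
U+2242: 3-byte form → E2 89 82.
U+2139: 3-byte form → E2 84 B9.
U+1AE5: 3-byte form → E1 AB A5.
U+1F68B: 4-byte form → F0 9F 9A 8B.
U+021E: 2-byte form → C8 9E.
Concatenated (27 bytes): F0 9F A5 83 F0 90 80 96 F0 9F A7 9A E2 89 82 E2 84 B9 E1 AB A5 F0 9F 9A 8B C8 9E.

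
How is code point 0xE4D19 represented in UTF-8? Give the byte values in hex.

F3 A4 B4 99

U+E4D19 = 0xE4D19 = 937241 decimal. In range U+10000–U+10FFFF → 4-byte form: 11110xxx 10xxxxxx 10xxxxxx 10xxxxxx.
Binary (21 bits): 011100100110100011001.
Split 3+6+6+6: 011 | 100100 | 110100 | 011001.
Byte 1: 11110011 = 0xF3.
Byte 2: 10100100 = 0xA4.
Byte 3: 10110100 = 0xB4.
Byte 4: 10011001 = 0x99.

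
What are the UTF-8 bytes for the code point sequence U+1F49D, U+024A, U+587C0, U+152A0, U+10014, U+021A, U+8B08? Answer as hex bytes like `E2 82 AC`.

U+1F49D: 4-byte form → F0 9F 92 9D.
U+024A: 2-byte form → C9 8A.
U+587C0: 4-byte form → F1 98 9F 80.
U+152A0: 4-byte form → F0 95 8A A0.
U+10014: 4-byte form → F0 90 80 94.
U+021A: 2-byte form → C8 9A.
U+8B08: 3-byte form → E8 AC 88.
Concatenated (23 bytes): F0 9F 92 9D C9 8A F1 98 9F 80 F0 95 8A A0 F0 90 80 94 C8 9A E8 AC 88.

F0 9F 92 9D C9 8A F1 98 9F 80 F0 95 8A A0 F0 90 80 94 C8 9A E8 AC 88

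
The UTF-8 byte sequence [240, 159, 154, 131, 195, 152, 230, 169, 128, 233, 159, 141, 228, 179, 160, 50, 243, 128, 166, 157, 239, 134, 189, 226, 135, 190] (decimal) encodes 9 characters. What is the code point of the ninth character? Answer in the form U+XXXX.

U+21FE

Offset 0: leading byte 0xF0 = 11110000 → 4-byte char #1 = F0 9F 9A 83.
Offset 4: leading byte 0xC3 = 11000011 → 2-byte char #2 = C3 98.
Offset 6: leading byte 0xE6 = 11100110 → 3-byte char #3 = E6 A9 80.
Offset 9: leading byte 0xE9 = 11101001 → 3-byte char #4 = E9 9F 8D.
Offset 12: leading byte 0xE4 = 11100100 → 3-byte char #5 = E4 B3 A0.
Offset 15: leading byte 0x32 = 00110010 → 1-byte char #6 = 32.
Offset 16: leading byte 0xF3 = 11110011 → 4-byte char #7 = F3 80 A6 9D.
Offset 20: leading byte 0xEF = 11101111 → 3-byte char #8 = EF 86 BD.
Offset 23: leading byte 0xE2 = 11100010 → 3-byte char #9 = E2 87 BE.
Leading byte 0xE2 = 11100010 matches 1110xxxx → 3-byte sequence.
Byte 1: 0xE2 = 11100010, payload 0010 (4 bits).
Byte 2: 0x87 = 10000111 (10xxxxxx ✓), payload 000111.
Byte 3: 0xBE = 10111110 (10xxxxxx ✓), payload 111110.
Concatenate: 0010000111111110 = 0x21FE (16 bits → U+21FE).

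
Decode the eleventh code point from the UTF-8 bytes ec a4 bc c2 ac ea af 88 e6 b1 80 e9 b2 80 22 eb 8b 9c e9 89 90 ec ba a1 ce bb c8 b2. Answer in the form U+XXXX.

Offset 0: leading byte 0xEC = 11101100 → 3-byte char #1 = EC A4 BC.
Offset 3: leading byte 0xC2 = 11000010 → 2-byte char #2 = C2 AC.
Offset 5: leading byte 0xEA = 11101010 → 3-byte char #3 = EA AF 88.
Offset 8: leading byte 0xE6 = 11100110 → 3-byte char #4 = E6 B1 80.
Offset 11: leading byte 0xE9 = 11101001 → 3-byte char #5 = E9 B2 80.
Offset 14: leading byte 0x22 = 00100010 → 1-byte char #6 = 22.
Offset 15: leading byte 0xEB = 11101011 → 3-byte char #7 = EB 8B 9C.
Offset 18: leading byte 0xE9 = 11101001 → 3-byte char #8 = E9 89 90.
Offset 21: leading byte 0xEC = 11101100 → 3-byte char #9 = EC BA A1.
Offset 24: leading byte 0xCE = 11001110 → 2-byte char #10 = CE BB.
Offset 26: leading byte 0xC8 = 11001000 → 2-byte char #11 = C8 B2.
Leading byte 0xC8 = 11001000 matches 110xxxxx → 2-byte sequence.
Byte 1: 0xC8 = 11001000, payload 01000 (5 bits).
Byte 2: 0xB2 = 10110010 (10xxxxxx ✓), payload 110010.
Concatenate: 01000110010 = 0x232 (11 bits → U+0232).

U+0232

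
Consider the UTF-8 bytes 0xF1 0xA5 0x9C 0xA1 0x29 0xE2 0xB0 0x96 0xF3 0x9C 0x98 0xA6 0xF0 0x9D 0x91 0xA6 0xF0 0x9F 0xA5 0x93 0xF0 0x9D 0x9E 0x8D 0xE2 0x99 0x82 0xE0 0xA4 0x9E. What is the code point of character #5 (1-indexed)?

U+1D466

Offset 0: leading byte 0xF1 = 11110001 → 4-byte char #1 = F1 A5 9C A1.
Offset 4: leading byte 0x29 = 00101001 → 1-byte char #2 = 29.
Offset 5: leading byte 0xE2 = 11100010 → 3-byte char #3 = E2 B0 96.
Offset 8: leading byte 0xF3 = 11110011 → 4-byte char #4 = F3 9C 98 A6.
Offset 12: leading byte 0xF0 = 11110000 → 4-byte char #5 = F0 9D 91 A6.
Leading byte 0xF0 = 11110000 matches 11110xxx → 4-byte sequence.
Byte 1: 0xF0 = 11110000, payload 000 (3 bits).
Byte 2: 0x9D = 10011101 (10xxxxxx ✓), payload 011101.
Byte 3: 0x91 = 10010001 (10xxxxxx ✓), payload 010001.
Byte 4: 0xA6 = 10100110 (10xxxxxx ✓), payload 100110.
Concatenate: 000011101010001100110 = 0x1D466 (21 bits → U+1D466).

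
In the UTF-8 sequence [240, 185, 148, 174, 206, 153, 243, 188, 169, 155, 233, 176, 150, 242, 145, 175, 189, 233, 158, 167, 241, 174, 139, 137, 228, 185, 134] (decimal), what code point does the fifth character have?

Offset 0: leading byte 0xF0 = 11110000 → 4-byte char #1 = F0 B9 94 AE.
Offset 4: leading byte 0xCE = 11001110 → 2-byte char #2 = CE 99.
Offset 6: leading byte 0xF3 = 11110011 → 4-byte char #3 = F3 BC A9 9B.
Offset 10: leading byte 0xE9 = 11101001 → 3-byte char #4 = E9 B0 96.
Offset 13: leading byte 0xF2 = 11110010 → 4-byte char #5 = F2 91 AF BD.
Leading byte 0xF2 = 11110010 matches 11110xxx → 4-byte sequence.
Byte 1: 0xF2 = 11110010, payload 010 (3 bits).
Byte 2: 0x91 = 10010001 (10xxxxxx ✓), payload 010001.
Byte 3: 0xAF = 10101111 (10xxxxxx ✓), payload 101111.
Byte 4: 0xBD = 10111101 (10xxxxxx ✓), payload 111101.
Concatenate: 010010001101111111101 = 0x91BFD (21 bits → U+91BFD).

U+91BFD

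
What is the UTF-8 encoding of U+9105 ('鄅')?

U+9105 = 0x9105 = 37125 decimal. In range U+0800–U+FFFF → 3-byte form: 1110xxxx 10xxxxxx 10xxxxxx.
Binary (16 bits): 1001000100000101.
Split 4+6+6: 1001 | 000100 | 000101.
Byte 1: 11101001 = 0xE9.
Byte 2: 10000100 = 0x84.
Byte 3: 10000101 = 0x85.

E9 84 85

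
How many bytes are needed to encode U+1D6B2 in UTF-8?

U+1D6B2 = 0x1D6B2. UTF-8 uses 1 byte below 0x80, 2 below 0x800, 3 below 0x10000, 4 up to 0x10FFFF. 0x1D6B2 is in U+10000–U+10FFFF → 4 bytes.

4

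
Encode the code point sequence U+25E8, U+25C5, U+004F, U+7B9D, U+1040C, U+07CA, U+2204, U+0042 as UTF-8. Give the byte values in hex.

U+25E8: 3-byte form → E2 97 A8.
U+25C5: 3-byte form → E2 97 85.
U+004F: 1-byte form → 4F.
U+7B9D: 3-byte form → E7 AE 9D.
U+1040C: 4-byte form → F0 90 90 8C.
U+07CA: 2-byte form → DF 8A.
U+2204: 3-byte form → E2 88 84.
U+0042: 1-byte form → 42.
Concatenated (20 bytes): E2 97 A8 E2 97 85 4F E7 AE 9D F0 90 90 8C DF 8A E2 88 84 42.

E2 97 A8 E2 97 85 4F E7 AE 9D F0 90 90 8C DF 8A E2 88 84 42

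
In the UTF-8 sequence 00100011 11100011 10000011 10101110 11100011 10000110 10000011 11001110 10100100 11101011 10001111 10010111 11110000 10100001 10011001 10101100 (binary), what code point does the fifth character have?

U+B3D7

Offset 0: leading byte 0x23 = 00100011 → 1-byte char #1 = 23.
Offset 1: leading byte 0xE3 = 11100011 → 3-byte char #2 = E3 83 AE.
Offset 4: leading byte 0xE3 = 11100011 → 3-byte char #3 = E3 86 83.
Offset 7: leading byte 0xCE = 11001110 → 2-byte char #4 = CE A4.
Offset 9: leading byte 0xEB = 11101011 → 3-byte char #5 = EB 8F 97.
Leading byte 0xEB = 11101011 matches 1110xxxx → 3-byte sequence.
Byte 1: 0xEB = 11101011, payload 1011 (4 bits).
Byte 2: 0x8F = 10001111 (10xxxxxx ✓), payload 001111.
Byte 3: 0x97 = 10010111 (10xxxxxx ✓), payload 010111.
Concatenate: 1011001111010111 = 0xB3D7 (16 bits → U+B3D7).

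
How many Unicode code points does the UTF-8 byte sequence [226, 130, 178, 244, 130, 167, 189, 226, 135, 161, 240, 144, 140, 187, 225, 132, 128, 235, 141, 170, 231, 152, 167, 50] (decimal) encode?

Byte at offset 0: 0xE2 = 11100010 → 3-byte char (#1). Advance 3.
Byte at offset 3: 0xF4 = 11110100 → 4-byte char (#2). Advance 4.
Byte at offset 7: 0xE2 = 11100010 → 3-byte char (#3). Advance 3.
Byte at offset 10: 0xF0 = 11110000 → 4-byte char (#4). Advance 4.
Byte at offset 14: 0xE1 = 11100001 → 3-byte char (#5). Advance 3.
Byte at offset 17: 0xEB = 11101011 → 3-byte char (#6). Advance 3.
Byte at offset 20: 0xE7 = 11100111 → 3-byte char (#7). Advance 3.
Byte at offset 23: 0x32 = 00110010 → 1-byte char (#8). Advance 1.
Reached end at offset 24 after 8 code points.

8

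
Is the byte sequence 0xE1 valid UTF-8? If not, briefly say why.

invalid (sequence truncated)

Leading byte 0xE1 = 11100001 → 3-byte form, but only 1 byte is present.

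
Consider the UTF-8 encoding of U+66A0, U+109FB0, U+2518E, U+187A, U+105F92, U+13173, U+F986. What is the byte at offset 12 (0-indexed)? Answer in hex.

U+66A0 → 3-byte form E6 9A A0 at offsets 0–2.
U+109FB0 → 4-byte form F4 89 BE B0 at offsets 3–6.
U+2518E → 4-byte form F0 A5 86 8E at offsets 7–10.
U+187A → 3-byte form E1 A1 BA at offsets 11–13.
Offset 12 falls in char 4's range; it's byte 2 of E1 A1 BA = 0xA1.

0xA1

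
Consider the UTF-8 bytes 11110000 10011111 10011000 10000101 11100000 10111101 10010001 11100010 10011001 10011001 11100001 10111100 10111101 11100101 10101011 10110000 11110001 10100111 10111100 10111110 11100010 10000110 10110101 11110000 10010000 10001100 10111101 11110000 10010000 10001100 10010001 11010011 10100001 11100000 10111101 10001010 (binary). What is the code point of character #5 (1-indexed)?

U+5AF0

Offset 0: leading byte 0xF0 = 11110000 → 4-byte char #1 = F0 9F 98 85.
Offset 4: leading byte 0xE0 = 11100000 → 3-byte char #2 = E0 BD 91.
Offset 7: leading byte 0xE2 = 11100010 → 3-byte char #3 = E2 99 99.
Offset 10: leading byte 0xE1 = 11100001 → 3-byte char #4 = E1 BC BD.
Offset 13: leading byte 0xE5 = 11100101 → 3-byte char #5 = E5 AB B0.
Leading byte 0xE5 = 11100101 matches 1110xxxx → 3-byte sequence.
Byte 1: 0xE5 = 11100101, payload 0101 (4 bits).
Byte 2: 0xAB = 10101011 (10xxxxxx ✓), payload 101011.
Byte 3: 0xB0 = 10110000 (10xxxxxx ✓), payload 110000.
Concatenate: 0101101011110000 = 0x5AF0 (16 bits → U+5AF0).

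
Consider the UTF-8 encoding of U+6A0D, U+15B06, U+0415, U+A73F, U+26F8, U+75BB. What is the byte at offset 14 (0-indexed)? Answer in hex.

U+6A0D → 3-byte form E6 A8 8D at offsets 0–2.
U+15B06 → 4-byte form F0 95 AC 86 at offsets 3–6.
U+0415 → 2-byte form D0 95 at offsets 7–8.
U+A73F → 3-byte form EA 9C BF at offsets 9–11.
U+26F8 → 3-byte form E2 9B B8 at offsets 12–14.
Offset 14 falls in char 5's range; it's byte 3 of E2 9B B8 = 0xB8.

0xB8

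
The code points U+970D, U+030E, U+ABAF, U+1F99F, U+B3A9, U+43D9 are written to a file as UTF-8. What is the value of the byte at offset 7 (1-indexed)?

1-indexed offset 7 is 0-indexed offset 6.
U+970D → 3-byte form E9 9C 8D at offsets 0–2.
U+030E → 2-byte form CC 8E at offsets 3–4.
U+ABAF → 3-byte form EA AE AF at offsets 5–7.
Offset 6 falls in char 3's range; it's byte 2 of EA AE AF = 0xAE.

0xAE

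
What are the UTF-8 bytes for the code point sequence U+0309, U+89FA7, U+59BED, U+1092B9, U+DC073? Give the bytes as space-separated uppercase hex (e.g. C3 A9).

U+0309: 2-byte form → CC 89.
U+89FA7: 4-byte form → F2 89 BE A7.
U+59BED: 4-byte form → F1 99 AF AD.
U+1092B9: 4-byte form → F4 89 8A B9.
U+DC073: 4-byte form → F3 9C 81 B3.
Concatenated (18 bytes): CC 89 F2 89 BE A7 F1 99 AF AD F4 89 8A B9 F3 9C 81 B3.

CC 89 F2 89 BE A7 F1 99 AF AD F4 89 8A B9 F3 9C 81 B3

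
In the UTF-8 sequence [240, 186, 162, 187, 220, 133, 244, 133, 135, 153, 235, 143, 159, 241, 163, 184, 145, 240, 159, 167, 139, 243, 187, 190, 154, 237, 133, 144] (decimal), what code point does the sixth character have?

Offset 0: leading byte 0xF0 = 11110000 → 4-byte char #1 = F0 BA A2 BB.
Offset 4: leading byte 0xDC = 11011100 → 2-byte char #2 = DC 85.
Offset 6: leading byte 0xF4 = 11110100 → 4-byte char #3 = F4 85 87 99.
Offset 10: leading byte 0xEB = 11101011 → 3-byte char #4 = EB 8F 9F.
Offset 13: leading byte 0xF1 = 11110001 → 4-byte char #5 = F1 A3 B8 91.
Offset 17: leading byte 0xF0 = 11110000 → 4-byte char #6 = F0 9F A7 8B.
Leading byte 0xF0 = 11110000 matches 11110xxx → 4-byte sequence.
Byte 1: 0xF0 = 11110000, payload 000 (3 bits).
Byte 2: 0x9F = 10011111 (10xxxxxx ✓), payload 011111.
Byte 3: 0xA7 = 10100111 (10xxxxxx ✓), payload 100111.
Byte 4: 0x8B = 10001011 (10xxxxxx ✓), payload 001011.
Concatenate: 000011111100111001011 = 0x1F9CB (21 bits → U+1F9CB).

U+1F9CB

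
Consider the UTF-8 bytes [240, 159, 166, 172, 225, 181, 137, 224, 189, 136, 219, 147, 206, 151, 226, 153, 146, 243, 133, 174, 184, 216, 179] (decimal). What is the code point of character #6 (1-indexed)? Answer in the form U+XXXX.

U+2652

Offset 0: leading byte 0xF0 = 11110000 → 4-byte char #1 = F0 9F A6 AC.
Offset 4: leading byte 0xE1 = 11100001 → 3-byte char #2 = E1 B5 89.
Offset 7: leading byte 0xE0 = 11100000 → 3-byte char #3 = E0 BD 88.
Offset 10: leading byte 0xDB = 11011011 → 2-byte char #4 = DB 93.
Offset 12: leading byte 0xCE = 11001110 → 2-byte char #5 = CE 97.
Offset 14: leading byte 0xE2 = 11100010 → 3-byte char #6 = E2 99 92.
Leading byte 0xE2 = 11100010 matches 1110xxxx → 3-byte sequence.
Byte 1: 0xE2 = 11100010, payload 0010 (4 bits).
Byte 2: 0x99 = 10011001 (10xxxxxx ✓), payload 011001.
Byte 3: 0x92 = 10010010 (10xxxxxx ✓), payload 010010.
Concatenate: 0010011001010010 = 0x2652 (16 bits → U+2652).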